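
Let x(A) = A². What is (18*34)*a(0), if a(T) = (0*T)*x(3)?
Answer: 0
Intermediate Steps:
a(T) = 0 (a(T) = (0*T)*3² = 0*9 = 0)
(18*34)*a(0) = (18*34)*0 = 612*0 = 0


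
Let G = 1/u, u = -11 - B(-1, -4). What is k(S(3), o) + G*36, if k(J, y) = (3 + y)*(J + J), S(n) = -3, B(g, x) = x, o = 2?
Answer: -246/7 ≈ -35.143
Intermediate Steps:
k(J, y) = 2*J*(3 + y) (k(J, y) = (3 + y)*(2*J) = 2*J*(3 + y))
u = -7 (u = -11 - 1*(-4) = -11 + 4 = -7)
G = -⅐ (G = 1/(-7) = -⅐ ≈ -0.14286)
k(S(3), o) + G*36 = 2*(-3)*(3 + 2) - ⅐*36 = 2*(-3)*5 - 36/7 = -30 - 36/7 = -246/7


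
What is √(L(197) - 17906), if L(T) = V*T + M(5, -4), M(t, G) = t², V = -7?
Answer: 6*I*√535 ≈ 138.78*I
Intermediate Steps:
L(T) = 25 - 7*T (L(T) = -7*T + 5² = -7*T + 25 = 25 - 7*T)
√(L(197) - 17906) = √((25 - 7*197) - 17906) = √((25 - 1379) - 17906) = √(-1354 - 17906) = √(-19260) = 6*I*√535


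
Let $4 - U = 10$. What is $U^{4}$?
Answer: $1296$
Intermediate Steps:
$U = -6$ ($U = 4 - 10 = -6$)
$U^{4} = \left(-6\right)^{4} = 1296$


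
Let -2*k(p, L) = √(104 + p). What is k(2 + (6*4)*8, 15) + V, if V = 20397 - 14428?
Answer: 5969 - √298/2 ≈ 5960.4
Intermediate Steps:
k(p, L) = -√(104 + p)/2
V = 5969
k(2 + (6*4)*8, 15) + V = -√(104 + (2 + (6*4)*8))/2 + 5969 = -√(104 + (2 + 24*8))/2 + 5969 = -√(104 + (2 + 192))/2 + 5969 = -√(104 + 194)/2 + 5969 = -√298/2 + 5969 = 5969 - √298/2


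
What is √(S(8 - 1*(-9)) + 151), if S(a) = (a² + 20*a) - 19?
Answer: √761 ≈ 27.586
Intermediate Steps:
S(a) = -19 + a² + 20*a
√(S(8 - 1*(-9)) + 151) = √((-19 + (8 - 1*(-9))² + 20*(8 - 1*(-9))) + 151) = √((-19 + (8 + 9)² + 20*(8 + 9)) + 151) = √((-19 + 17² + 20*17) + 151) = √((-19 + 289 + 340) + 151) = √(610 + 151) = √761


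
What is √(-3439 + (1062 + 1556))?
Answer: I*√821 ≈ 28.653*I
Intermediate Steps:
√(-3439 + (1062 + 1556)) = √(-3439 + 2618) = √(-821) = I*√821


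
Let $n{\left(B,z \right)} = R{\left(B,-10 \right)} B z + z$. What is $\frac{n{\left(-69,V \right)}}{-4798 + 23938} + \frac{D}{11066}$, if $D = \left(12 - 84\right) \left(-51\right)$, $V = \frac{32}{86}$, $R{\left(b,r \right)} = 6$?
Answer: $\frac{33511424}{103494765} \approx 0.3238$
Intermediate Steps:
$V = \frac{16}{43}$ ($V = 32 \cdot \frac{1}{86} = \frac{16}{43} \approx 0.37209$)
$n{\left(B,z \right)} = z + 6 B z$ ($n{\left(B,z \right)} = 6 B z + z = z + 6 B z$)
$D = 3672$ ($D = \left(-72\right) \left(-51\right) = 3672$)
$\frac{n{\left(-69,V \right)}}{-4798 + 23938} + \frac{D}{11066} = \frac{\frac{16}{43} \left(1 + 6 \left(-69\right)\right)}{-4798 + 23938} + \frac{3672}{11066} = \frac{\frac{16}{43} \left(1 - 414\right)}{19140} + 3672 \cdot \frac{1}{11066} = \frac{16}{43} \left(-413\right) \frac{1}{19140} + \frac{1836}{5533} = \left(- \frac{6608}{43}\right) \frac{1}{19140} + \frac{1836}{5533} = - \frac{1652}{205755} + \frac{1836}{5533} = \frac{33511424}{103494765}$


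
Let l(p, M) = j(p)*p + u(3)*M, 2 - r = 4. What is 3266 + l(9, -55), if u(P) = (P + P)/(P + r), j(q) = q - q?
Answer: 2936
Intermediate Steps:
r = -2 (r = 2 - 1*4 = 2 - 4 = -2)
j(q) = 0
u(P) = 2*P/(-2 + P) (u(P) = (P + P)/(P - 2) = (2*P)/(-2 + P) = 2*P/(-2 + P))
l(p, M) = 6*M (l(p, M) = 0*p + (2*3/(-2 + 3))*M = 0 + (2*3/1)*M = 0 + (2*3*1)*M = 0 + 6*M = 6*M)
3266 + l(9, -55) = 3266 + 6*(-55) = 3266 - 330 = 2936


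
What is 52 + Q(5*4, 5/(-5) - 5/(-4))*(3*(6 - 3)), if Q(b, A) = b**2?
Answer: 3652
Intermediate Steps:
52 + Q(5*4, 5/(-5) - 5/(-4))*(3*(6 - 3)) = 52 + (5*4)**2*(3*(6 - 3)) = 52 + 20**2*(3*3) = 52 + 400*9 = 52 + 3600 = 3652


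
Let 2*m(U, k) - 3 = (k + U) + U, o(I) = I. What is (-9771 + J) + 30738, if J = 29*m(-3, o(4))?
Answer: 41963/2 ≈ 20982.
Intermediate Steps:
m(U, k) = 3/2 + U + k/2 (m(U, k) = 3/2 + ((k + U) + U)/2 = 3/2 + ((U + k) + U)/2 = 3/2 + (k + 2*U)/2 = 3/2 + (U + k/2) = 3/2 + U + k/2)
J = 29/2 (J = 29*(3/2 - 3 + (½)*4) = 29*(3/2 - 3 + 2) = 29*(½) = 29/2 ≈ 14.500)
(-9771 + J) + 30738 = (-9771 + 29/2) + 30738 = -19513/2 + 30738 = 41963/2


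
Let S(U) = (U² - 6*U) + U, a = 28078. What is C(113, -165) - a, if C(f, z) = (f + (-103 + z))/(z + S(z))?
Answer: -156591037/5577 ≈ -28078.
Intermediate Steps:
S(U) = U² - 5*U
C(f, z) = (-103 + f + z)/(z + z*(-5 + z)) (C(f, z) = (f + (-103 + z))/(z + z*(-5 + z)) = (-103 + f + z)/(z + z*(-5 + z)))
C(113, -165) - a = (-103 + 113 - 165)/((-165)*(-4 - 165)) - 1*28078 = -1/165*(-155)/(-169) - 28078 = -1/165*(-1/169)*(-155) - 28078 = -31/5577 - 28078 = -156591037/5577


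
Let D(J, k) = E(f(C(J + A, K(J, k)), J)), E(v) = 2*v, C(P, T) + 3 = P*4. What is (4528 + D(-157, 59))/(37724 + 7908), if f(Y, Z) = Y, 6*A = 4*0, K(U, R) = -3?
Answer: 71/992 ≈ 0.071573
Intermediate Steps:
A = 0 (A = (4*0)/6 = (1/6)*0 = 0)
C(P, T) = -3 + 4*P (C(P, T) = -3 + P*4 = -3 + 4*P)
D(J, k) = -6 + 8*J (D(J, k) = 2*(-3 + 4*(J + 0)) = 2*(-3 + 4*J) = -6 + 8*J)
(4528 + D(-157, 59))/(37724 + 7908) = (4528 + (-6 + 8*(-157)))/(37724 + 7908) = (4528 + (-6 - 1256))/45632 = (4528 - 1262)*(1/45632) = 3266*(1/45632) = 71/992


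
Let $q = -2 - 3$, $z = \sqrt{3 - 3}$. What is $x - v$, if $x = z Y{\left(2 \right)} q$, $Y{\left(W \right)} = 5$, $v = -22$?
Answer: $22$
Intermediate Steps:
$z = 0$ ($z = \sqrt{0} = 0$)
$q = -5$ ($q = -2 - 3 = -5$)
$x = 0$ ($x = 0 \cdot 5 \left(-5\right) = 0 \left(-5\right) = 0$)
$x - v = 0 - -22 = 0 + 22 = 22$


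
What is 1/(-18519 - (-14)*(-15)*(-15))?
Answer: -1/15369 ≈ -6.5066e-5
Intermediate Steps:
1/(-18519 - (-14)*(-15)*(-15)) = 1/(-18519 - 14*15*(-15)) = 1/(-18519 - 210*(-15)) = 1/(-18519 + 3150) = 1/(-15369) = -1/15369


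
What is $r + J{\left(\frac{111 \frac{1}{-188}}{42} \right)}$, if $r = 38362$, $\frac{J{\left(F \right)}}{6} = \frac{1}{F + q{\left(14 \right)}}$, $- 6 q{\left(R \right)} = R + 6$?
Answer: $\frac{1013898646}{26431} \approx 38360.0$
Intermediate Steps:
$q{\left(R \right)} = -1 - \frac{R}{6}$ ($q{\left(R \right)} = - \frac{R + 6}{6} = - \frac{6 + R}{6} = -1 - \frac{R}{6}$)
$J{\left(F \right)} = \frac{6}{- \frac{10}{3} + F}$ ($J{\left(F \right)} = \frac{6}{F - \frac{10}{3}} = \frac{6}{- \frac{10}{3} + F}$)
$r + J{\left(\frac{111 \frac{1}{-188}}{42} \right)} = 38362 + \frac{18}{-10 + 3 \frac{111 \frac{1}{-188}}{42}} = 38362 + \frac{18}{-10 + 3 \cdot 111 \left(- \frac{1}{188}\right) \frac{1}{42}} = 38362 + \frac{18}{-10 + 3 \left(\left(- \frac{111}{188}\right) \frac{1}{42}\right)} = 38362 + \frac{18}{-10 + 3 \left(- \frac{37}{2632}\right)} = 38362 + \frac{18}{-10 - \frac{111}{2632}} = 38362 + \frac{18}{- \frac{26431}{2632}} = 38362 + 18 \left(- \frac{2632}{26431}\right) = 38362 - \frac{47376}{26431} = \frac{1013898646}{26431}$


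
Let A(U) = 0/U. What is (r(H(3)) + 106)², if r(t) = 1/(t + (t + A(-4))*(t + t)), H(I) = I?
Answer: 4959529/441 ≈ 11246.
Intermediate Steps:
A(U) = 0
r(t) = 1/(t + 2*t²) (r(t) = 1/(t + (t + 0)*(t + t)) = 1/(t + t*(2*t)) = 1/(t + 2*t²))
(r(H(3)) + 106)² = (1/(3*(1 + 2*3)) + 106)² = (1/(3*(1 + 6)) + 106)² = ((⅓)/7 + 106)² = ((⅓)*(⅐) + 106)² = (1/21 + 106)² = (2227/21)² = 4959529/441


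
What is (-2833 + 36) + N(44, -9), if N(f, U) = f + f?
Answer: -2709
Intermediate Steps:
N(f, U) = 2*f
(-2833 + 36) + N(44, -9) = (-2833 + 36) + 2*44 = -2797 + 88 = -2709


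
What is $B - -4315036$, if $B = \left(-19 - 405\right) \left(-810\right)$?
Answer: $4658476$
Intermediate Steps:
$B = 343440$ ($B = \left(-424\right) \left(-810\right) = 343440$)
$B - -4315036 = 343440 - -4315036 = 343440 + 4315036 = 4658476$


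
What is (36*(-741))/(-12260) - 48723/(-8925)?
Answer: 13923788/1823675 ≈ 7.6350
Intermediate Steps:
(36*(-741))/(-12260) - 48723/(-8925) = -26676*(-1/12260) - 48723*(-1/8925) = 6669/3065 + 16241/2975 = 13923788/1823675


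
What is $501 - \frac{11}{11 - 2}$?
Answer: $\frac{4498}{9} \approx 499.78$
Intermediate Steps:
$501 - \frac{11}{11 - 2} = 501 - \frac{11}{9} = \frac{4498}{9}$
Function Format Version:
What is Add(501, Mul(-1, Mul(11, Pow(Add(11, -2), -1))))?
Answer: Rational(4498, 9) ≈ 499.78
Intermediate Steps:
Add(501, Mul(-1, Mul(11, Pow(Add(11, -2), -1)))) = Add(501, Mul(-1, Mul(11, Pow(9, -1)))) = Add(501, Mul(-1, Mul(11, Rational(1, 9)))) = Add(501, Mul(-1, Rational(11, 9))) = Add(501, Rational(-11, 9)) = Rational(4498, 9)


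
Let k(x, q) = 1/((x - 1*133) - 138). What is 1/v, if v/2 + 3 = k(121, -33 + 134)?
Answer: -75/451 ≈ -0.16630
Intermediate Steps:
k(x, q) = 1/(-271 + x) (k(x, q) = 1/((x - 133) - 138) = 1/((-133 + x) - 138) = 1/(-271 + x))
v = -451/75 (v = -6 + 2/(-271 + 121) = -6 + 2/(-150) = -6 + 2*(-1/150) = -6 - 1/75 = -451/75 ≈ -6.0133)
1/v = 1/(-451/75) = -75/451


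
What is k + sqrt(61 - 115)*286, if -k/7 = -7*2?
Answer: 98 + 858*I*sqrt(6) ≈ 98.0 + 2101.7*I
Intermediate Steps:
k = 98 (k = -(-49)*2 = -7*(-14) = 98)
k + sqrt(61 - 115)*286 = 98 + sqrt(61 - 115)*286 = 98 + sqrt(-54)*286 = 98 + (3*I*sqrt(6))*286 = 98 + 858*I*sqrt(6)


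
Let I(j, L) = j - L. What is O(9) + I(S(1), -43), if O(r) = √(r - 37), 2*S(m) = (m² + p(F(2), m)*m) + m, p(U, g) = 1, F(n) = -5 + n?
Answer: 89/2 + 2*I*√7 ≈ 44.5 + 5.2915*I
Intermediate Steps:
S(m) = m + m²/2 (S(m) = ((m² + 1*m) + m)/2 = ((m² + m) + m)/2 = ((m + m²) + m)/2 = (m² + 2*m)/2 = m + m²/2)
O(r) = √(-37 + r)
O(9) + I(S(1), -43) = √(-37 + 9) + ((½)*1*(2 + 1) - 1*(-43)) = √(-28) + ((½)*1*3 + 43) = 2*I*√7 + (3/2 + 43) = 2*I*√7 + 89/2 = 89/2 + 2*I*√7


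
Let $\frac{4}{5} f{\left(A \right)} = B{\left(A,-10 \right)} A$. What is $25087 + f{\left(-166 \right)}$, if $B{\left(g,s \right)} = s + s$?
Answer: $29237$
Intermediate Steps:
$B{\left(g,s \right)} = 2 s$
$f{\left(A \right)} = - 25 A$ ($f{\left(A \right)} = \frac{5 \cdot 2 \left(-10\right) A}{4} = \frac{5 \left(- 20 A\right)}{4} = - 25 A$)
$25087 + f{\left(-166 \right)} = 25087 - -4150 = 25087 + 4150 = 29237$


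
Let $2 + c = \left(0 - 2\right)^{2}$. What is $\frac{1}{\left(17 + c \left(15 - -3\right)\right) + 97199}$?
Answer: $\frac{1}{97252} \approx 1.0283 \cdot 10^{-5}$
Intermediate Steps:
$c = 2$ ($c = -2 + \left(0 - 2\right)^{2} = -2 + \left(-2\right)^{2} = -2 + 4 = 2$)
$\frac{1}{\left(17 + c \left(15 - -3\right)\right) + 97199} = \frac{1}{\left(17 + 2 \left(15 - -3\right)\right) + 97199} = \frac{1}{\left(17 + 2 \left(15 + 3\right)\right) + 97199} = \frac{1}{\left(17 + 2 \cdot 18\right) + 97199} = \frac{1}{\left(17 + 36\right) + 97199} = \frac{1}{53 + 97199} = \frac{1}{97252}$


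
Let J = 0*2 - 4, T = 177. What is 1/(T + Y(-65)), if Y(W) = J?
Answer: 1/173 ≈ 0.0057803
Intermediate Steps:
J = -4 (J = 0 - 4 = -4)
Y(W) = -4
1/(T + Y(-65)) = 1/(177 - 4) = 1/173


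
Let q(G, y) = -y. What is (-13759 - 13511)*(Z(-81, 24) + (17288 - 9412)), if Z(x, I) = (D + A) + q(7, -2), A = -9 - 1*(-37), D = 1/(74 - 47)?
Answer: -215597630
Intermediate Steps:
D = 1/27 ≈ 0.037037
A = 28 (A = -9 + 37 = 28)
Z(x, I) = 811/27 (Z(x, I) = (1/27 + 28) - 1*(-2) = 757/27 + 2 = 811/27)
(-13759 - 13511)*(Z(-81, 24) + (17288 - 9412)) = (-13759 - 13511)*(811/27 + (17288 - 9412)) = -27270*(811/27 + 7876) = -27270*213463/27 = -215597630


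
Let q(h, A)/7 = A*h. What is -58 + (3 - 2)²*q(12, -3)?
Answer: -310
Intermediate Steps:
q(h, A) = 7*A*h (q(h, A) = 7*(A*h) = 7*A*h)
-58 + (3 - 2)²*q(12, -3) = -58 + (3 - 2)²*(7*(-3)*12) = -58 + 1²*(-252) = -58 + 1*(-252) = -58 - 252 = -310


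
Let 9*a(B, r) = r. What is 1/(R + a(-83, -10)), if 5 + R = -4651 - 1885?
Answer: -9/58879 ≈ -0.00015286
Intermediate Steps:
a(B, r) = r/9
R = -6541 (R = -5 + (-4651 - 1885) = -5 - 6536 = -6541)
1/(R + a(-83, -10)) = 1/(-6541 + (1/9)*(-10)) = 1/(-6541 - 10/9) = 1/(-58879/9) = -9/58879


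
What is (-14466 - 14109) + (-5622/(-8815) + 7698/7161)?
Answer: -601222108871/21041405 ≈ -28573.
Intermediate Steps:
(-14466 - 14109) + (-5622/(-8815) + 7698/7161) = -28575 + (-5622*(-1/8815) + 7698*(1/7161)) = -28575 + (5622/8815 + 2566/2387) = -28575 + 36039004/21041405 = -601222108871/21041405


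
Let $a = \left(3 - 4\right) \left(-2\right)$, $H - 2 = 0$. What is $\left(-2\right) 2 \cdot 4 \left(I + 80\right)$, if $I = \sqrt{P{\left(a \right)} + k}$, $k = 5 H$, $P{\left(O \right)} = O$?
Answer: $-1280 - 32 \sqrt{3} \approx -1335.4$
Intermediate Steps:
$H = 2$ ($H = 2 + 0 = 2$)
$a = 2$ ($a = \left(-1\right) \left(-2\right) = 2$)
$k = 10$ ($k = 5 \cdot 2 = 10$)
$I = 2 \sqrt{3}$ ($I = \sqrt{2 + 10} = \sqrt{12} = 2 \sqrt{3} \approx 3.4641$)
$\left(-2\right) 2 \cdot 4 \left(I + 80\right) = \left(-2\right) 2 \cdot 4 \left(2 \sqrt{3} + 80\right) = \left(-4\right) 4 \left(80 + 2 \sqrt{3}\right) = - 16 \left(80 + 2 \sqrt{3}\right) = -1280 - 32 \sqrt{3}$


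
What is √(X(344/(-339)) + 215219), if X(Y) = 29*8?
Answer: 3*√23939 ≈ 464.17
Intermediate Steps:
X(Y) = 232
√(X(344/(-339)) + 215219) = √(232 + 215219) = √215451 = 3*√23939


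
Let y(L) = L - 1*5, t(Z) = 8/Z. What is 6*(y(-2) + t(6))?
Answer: -34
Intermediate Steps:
y(L) = -5 + L (y(L) = L - 5 = -5 + L)
6*(y(-2) + t(6)) = 6*((-5 - 2) + 8/6) = 6*(-7 + 8*(⅙)) = 6*(-7 + 4/3) = 6*(-17/3) = -34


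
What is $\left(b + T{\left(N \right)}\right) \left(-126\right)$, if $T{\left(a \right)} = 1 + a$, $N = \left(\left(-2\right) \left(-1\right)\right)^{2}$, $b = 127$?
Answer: $-16632$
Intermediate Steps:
$N = 4$ ($N = 2^{2} = 4$)
$\left(b + T{\left(N \right)}\right) \left(-126\right) = \left(127 + \left(1 + 4\right)\right) \left(-126\right) = \left(127 + 5\right) \left(-126\right) = 132 \left(-126\right) = -16632$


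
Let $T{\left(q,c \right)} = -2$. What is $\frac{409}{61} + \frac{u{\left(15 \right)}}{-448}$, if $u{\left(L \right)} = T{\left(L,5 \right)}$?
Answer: $\frac{91677}{13664} \approx 6.7094$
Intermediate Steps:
$u{\left(L \right)} = -2$
$\frac{409}{61} + \frac{u{\left(15 \right)}}{-448} = \frac{409}{61} - \frac{2}{-448} = 409 \cdot \frac{1}{61} - - \frac{1}{224} = \frac{409}{61} + \frac{1}{224} = \frac{91677}{13664}$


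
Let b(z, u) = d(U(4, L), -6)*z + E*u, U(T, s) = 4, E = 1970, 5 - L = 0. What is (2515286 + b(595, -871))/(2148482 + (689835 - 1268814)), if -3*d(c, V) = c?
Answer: 2395868/4708509 ≈ 0.50884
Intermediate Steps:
L = 5 (L = 5 - 1*0 = 5 + 0 = 5)
d(c, V) = -c/3
b(z, u) = 1970*u - 4*z/3 (b(z, u) = (-⅓*4)*z + 1970*u = -4*z/3 + 1970*u = 1970*u - 4*z/3)
(2515286 + b(595, -871))/(2148482 + (689835 - 1268814)) = (2515286 + (1970*(-871) - 4/3*595))/(2148482 + (689835 - 1268814)) = (2515286 + (-1715870 - 2380/3))/(2148482 - 578979) = (2515286 - 5149990/3)/1569503 = (2395868/3)*(1/1569503) = 2395868/4708509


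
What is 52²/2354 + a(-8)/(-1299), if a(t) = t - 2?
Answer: 1768018/1528923 ≈ 1.1564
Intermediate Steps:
a(t) = -2 + t
52²/2354 + a(-8)/(-1299) = 52²/2354 + (-2 - 8)/(-1299) = 2704*(1/2354) - 10*(-1/1299) = 1352/1177 + 10/1299 = 1768018/1528923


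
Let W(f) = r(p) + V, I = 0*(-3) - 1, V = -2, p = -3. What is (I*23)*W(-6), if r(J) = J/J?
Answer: 23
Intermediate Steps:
r(J) = 1
I = -1 (I = 0 - 1 = -1)
W(f) = -1 (W(f) = 1 - 2 = -1)
(I*23)*W(-6) = -1*23*(-1) = -23*(-1) = 23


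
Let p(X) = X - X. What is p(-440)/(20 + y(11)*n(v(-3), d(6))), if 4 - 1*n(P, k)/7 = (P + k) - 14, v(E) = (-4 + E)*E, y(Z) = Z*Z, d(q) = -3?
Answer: 0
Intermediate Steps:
y(Z) = Z²
p(X) = 0
v(E) = E*(-4 + E)
n(P, k) = 126 - 7*P - 7*k (n(P, k) = 28 - 7*((P + k) - 14) = 28 - 7*(-14 + P + k) = 28 + (98 - 7*P - 7*k) = 126 - 7*P - 7*k)
p(-440)/(20 + y(11)*n(v(-3), d(6))) = 0/(20 + 11²*(126 - (-21)*(-4 - 3) - 7*(-3))) = 0/(20 + 121*(126 - (-21)*(-7) + 21)) = 0/(20 + 121*(126 - 7*21 + 21)) = 0/(20 + 121*(126 - 147 + 21)) = 0/(20 + 121*0) = 0/(20 + 0) = 0/20 = 0*(1/20) = 0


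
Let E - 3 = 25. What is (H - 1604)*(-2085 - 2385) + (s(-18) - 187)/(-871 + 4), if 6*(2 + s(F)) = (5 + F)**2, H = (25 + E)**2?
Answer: -28019791735/5202 ≈ -5.3864e+6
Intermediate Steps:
E = 28 (E = 3 + 25 = 28)
H = 2809 (H = (25 + 28)**2 = 53**2 = 2809)
s(F) = -2 + (5 + F)**2/6
(H - 1604)*(-2085 - 2385) + (s(-18) - 187)/(-871 + 4) = (2809 - 1604)*(-2085 - 2385) + ((-2 + (5 - 18)**2/6) - 187)/(-871 + 4) = 1205*(-4470) + ((-2 + (1/6)*(-13)**2) - 187)/(-867) = -5386350 + ((-2 + (1/6)*169) - 187)*(-1/867) = -5386350 + ((-2 + 169/6) - 187)*(-1/867) = -5386350 + (157/6 - 187)*(-1/867) = -5386350 - 965/6*(-1/867) = -5386350 + 965/5202 = -28019791735/5202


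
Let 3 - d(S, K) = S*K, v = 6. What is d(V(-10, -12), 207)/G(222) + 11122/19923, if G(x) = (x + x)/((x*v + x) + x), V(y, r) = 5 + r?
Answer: 115723906/19923 ≈ 5808.6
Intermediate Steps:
d(S, K) = 3 - K*S (d(S, K) = 3 - S*K = 3 - K*S)
G(x) = 1/4 (G(x) = (x + x)/((x*6 + x) + x) = (2*x)/((6*x + x) + x) = (2*x)/(7*x + x) = (2*x)/((8*x)) = (2*x)*(1/(8*x)) = 1/4)
d(V(-10, -12), 207)/G(222) + 11122/19923 = (3 - 1*207*(5 - 12))/(1/4) + 11122/19923 = (3 - 1*207*(-7))*4 + 11122*(1/19923) = (3 + 1449)*4 + 11122/19923 = 1452*4 + 11122/19923 = 5808 + 11122/19923 = 115723906/19923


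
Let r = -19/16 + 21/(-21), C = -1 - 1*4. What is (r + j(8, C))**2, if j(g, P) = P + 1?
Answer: 9801/256 ≈ 38.285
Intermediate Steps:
C = -5 (C = -1 - 4 = -5)
r = -35/16 (r = -19*1/16 + 21*(-1/21) = -19/16 - 1 = -35/16 ≈ -2.1875)
j(g, P) = 1 + P
(r + j(8, C))**2 = (-35/16 + (1 - 5))**2 = (-35/16 - 4)**2 = (-99/16)**2 = 9801/256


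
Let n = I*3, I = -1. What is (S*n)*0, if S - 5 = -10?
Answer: 0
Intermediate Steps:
S = -5 (S = 5 - 10 = -5)
n = -3 (n = -1*3 = -3)
(S*n)*0 = -5*(-3)*0 = 15*0 = 0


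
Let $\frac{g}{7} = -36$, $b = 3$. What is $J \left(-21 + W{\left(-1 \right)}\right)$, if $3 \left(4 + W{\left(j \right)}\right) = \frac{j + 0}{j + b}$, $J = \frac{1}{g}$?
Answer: $\frac{151}{1512} \approx 0.099868$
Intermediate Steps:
$g = -252$ ($g = 7 \left(-36\right) = -252$)
$J = - \frac{1}{252}$ ($J = \frac{1}{-252} = - \frac{1}{252} \approx -0.0039683$)
$W{\left(j \right)} = -4 + \frac{j}{3 \left(3 + j\right)}$ ($W{\left(j \right)} = -4 + \frac{\left(j + 0\right) \frac{1}{j + 3}}{3} = -4 + \frac{j \frac{1}{3 + j}}{3} = -4 + \frac{j}{3 \left(3 + j\right)}$)
$J \left(-21 + W{\left(-1 \right)}\right) = - \frac{-21 + \frac{-36 - -11}{3 \left(3 - 1\right)}}{252} = - \frac{-21 + \frac{-36 + 11}{3 \cdot 2}}{252} = - \frac{-21 + \frac{1}{3} \cdot \frac{1}{2} \left(-25\right)}{252} = - \frac{-21 - \frac{25}{6}}{252} = \left(- \frac{1}{252}\right) \left(- \frac{151}{6}\right) = \frac{151}{1512}$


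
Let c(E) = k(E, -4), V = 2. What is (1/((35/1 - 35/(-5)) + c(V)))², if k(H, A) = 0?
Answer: 1/1764 ≈ 0.00056689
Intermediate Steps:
c(E) = 0
(1/((35/1 - 35/(-5)) + c(V)))² = (1/((35/1 - 35/(-5)) + 0))² = (1/((35*1 - 35*(-⅕)) + 0))² = (1/((35 + 7) + 0))² = (1/(42 + 0))² = (1/42)² = 1/1764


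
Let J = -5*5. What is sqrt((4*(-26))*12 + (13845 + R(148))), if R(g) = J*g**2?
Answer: I*sqrt(535003) ≈ 731.44*I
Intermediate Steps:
J = -25
R(g) = -25*g**2
sqrt((4*(-26))*12 + (13845 + R(148))) = sqrt((4*(-26))*12 + (13845 - 25*148**2)) = sqrt(-104*12 + (13845 - 25*21904)) = sqrt(-1248 + (13845 - 547600)) = sqrt(-1248 - 533755) = sqrt(-535003) = I*sqrt(535003)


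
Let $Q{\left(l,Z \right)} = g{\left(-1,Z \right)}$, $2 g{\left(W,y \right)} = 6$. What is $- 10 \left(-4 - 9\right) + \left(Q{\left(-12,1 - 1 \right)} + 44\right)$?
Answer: $177$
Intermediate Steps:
$g{\left(W,y \right)} = 3$ ($g{\left(W,y \right)} = \frac{1}{2} \cdot 6 = 3$)
$Q{\left(l,Z \right)} = 3$
$- 10 \left(-4 - 9\right) + \left(Q{\left(-12,1 - 1 \right)} + 44\right) = - 10 \left(-4 - 9\right) + \left(3 + 44\right) = \left(-10\right) \left(-13\right) + 47 = 130 + 47 = 177$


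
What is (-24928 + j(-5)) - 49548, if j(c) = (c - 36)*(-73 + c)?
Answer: -71278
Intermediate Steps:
j(c) = (-73 + c)*(-36 + c) (j(c) = (-36 + c)*(-73 + c) = (-73 + c)*(-36 + c))
(-24928 + j(-5)) - 49548 = (-24928 + (2628 + (-5)² - 109*(-5))) - 49548 = (-24928 + (2628 + 25 + 545)) - 49548 = (-24928 + 3198) - 49548 = -21730 - 49548 = -71278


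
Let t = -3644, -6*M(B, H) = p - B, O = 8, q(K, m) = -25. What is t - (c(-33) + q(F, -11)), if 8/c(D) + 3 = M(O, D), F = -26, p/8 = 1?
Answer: -10849/3 ≈ -3616.3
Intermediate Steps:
p = 8 (p = 8*1 = 8)
M(B, H) = -4/3 + B/6 (M(B, H) = -(8 - B)/6 = -4/3 + B/6)
c(D) = -8/3 (c(D) = 8/(-3 + (-4/3 + (⅙)*8)) = 8/(-3 + (-4/3 + 4/3)) = 8/(-3 + 0) = 8/(-3) = 8*(-⅓) = -8/3)
t - (c(-33) + q(F, -11)) = -3644 - (-8/3 - 25) = -3644 - 1*(-83/3) = -3644 + 83/3 = -10849/3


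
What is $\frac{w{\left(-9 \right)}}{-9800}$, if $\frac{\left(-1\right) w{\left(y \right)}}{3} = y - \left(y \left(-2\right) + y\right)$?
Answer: $- \frac{27}{4900} \approx -0.0055102$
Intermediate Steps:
$w{\left(y \right)} = - 6 y$ ($w{\left(y \right)} = - 3 \left(y - \left(y \left(-2\right) + y\right)\right) = - 3 \left(y - \left(- 2 y + y\right)\right) = - 3 \left(y - - y\right) = - 3 \left(y + y\right) = - 3 \cdot 2 y = - 6 y$)
$\frac{w{\left(-9 \right)}}{-9800} = \frac{\left(-6\right) \left(-9\right)}{-9800} = 54 \left(- \frac{1}{9800}\right) = - \frac{27}{4900}$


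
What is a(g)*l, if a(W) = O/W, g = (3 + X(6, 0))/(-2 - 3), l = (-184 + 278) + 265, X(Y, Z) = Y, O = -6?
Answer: 3590/3 ≈ 1196.7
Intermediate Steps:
l = 359 (l = 94 + 265 = 359)
g = -9/5 (g = (3 + 6)/(-2 - 3) = 9/(-5) = 9*(-⅕) = -9/5 ≈ -1.8000)
a(W) = -6/W
a(g)*l = -6/(-9/5)*359 = -6*(-5/9)*359 = (10/3)*359 = 3590/3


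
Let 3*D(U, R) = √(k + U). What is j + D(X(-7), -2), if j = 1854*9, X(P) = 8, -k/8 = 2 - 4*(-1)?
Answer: 16686 + 2*I*√10/3 ≈ 16686.0 + 2.1082*I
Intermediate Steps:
k = -48 (k = -8*(2 - 4*(-1)) = -8*(2 + 4) = -8*6 = -48)
D(U, R) = √(-48 + U)/3
j = 16686
j + D(X(-7), -2) = 16686 + √(-48 + 8)/3 = 16686 + √(-40)/3 = 16686 + (2*I*√10)/3 = 16686 + 2*I*√10/3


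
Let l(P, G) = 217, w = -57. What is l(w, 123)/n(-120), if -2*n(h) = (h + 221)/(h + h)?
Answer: 104160/101 ≈ 1031.3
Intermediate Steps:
n(h) = -(221 + h)/(4*h) (n(h) = -(h + 221)/(2*(h + h)) = -(221 + h)/(2*(2*h)) = -(221 + h)*1/(2*h)/2 = -(221 + h)/(4*h))
l(w, 123)/n(-120) = 217/(((¼)*(-221 - 1*(-120))/(-120))) = 217/(((¼)*(-1/120)*(-221 + 120))) = 217/(((¼)*(-1/120)*(-101))) = 217/(101/480) = 217*(480/101) = 104160/101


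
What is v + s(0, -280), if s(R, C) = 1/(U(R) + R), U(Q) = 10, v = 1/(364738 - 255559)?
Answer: 109189/1091790 ≈ 0.10001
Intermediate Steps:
v = 1/109179 ≈ 9.1593e-6
s(R, C) = 1/(10 + R)
v + s(0, -280) = 1/109179 + 1/(10 + 0) = 1/109179 + 1/10 = 1/109179 + ⅒ = 109189/1091790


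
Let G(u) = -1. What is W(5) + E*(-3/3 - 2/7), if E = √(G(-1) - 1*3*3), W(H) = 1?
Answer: 1 - 9*I*√10/7 ≈ 1.0 - 4.0658*I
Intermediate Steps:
E = I*√10 (E = √(-1 - 1*3*3) = √(-1 - 3*3) = √(-1 - 9) = √(-10) = I*√10 ≈ 3.1623*I)
W(5) + E*(-3/3 - 2/7) = 1 + (I*√10)*(-3/3 - 2/7) = 1 + (I*√10)*(-3*⅓ - 2*⅐) = 1 + (I*√10)*(-1 - 2/7) = 1 + (I*√10)*(-9/7) = 1 - 9*I*√10/7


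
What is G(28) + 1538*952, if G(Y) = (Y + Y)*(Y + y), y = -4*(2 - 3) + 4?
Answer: 1466192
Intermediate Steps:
y = 8 (y = -4*(-1) + 4 = 4 + 4 = 8)
G(Y) = 2*Y*(8 + Y) (G(Y) = (Y + Y)*(Y + 8) = (2*Y)*(8 + Y) = 2*Y*(8 + Y))
G(28) + 1538*952 = 2*28*(8 + 28) + 1538*952 = 2*28*36 + 1464176 = 2016 + 1464176 = 1466192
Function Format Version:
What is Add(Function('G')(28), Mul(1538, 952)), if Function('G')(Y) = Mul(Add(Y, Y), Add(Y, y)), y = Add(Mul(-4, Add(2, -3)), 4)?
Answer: 1466192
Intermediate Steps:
y = 8 (y = Add(Mul(-4, -1), 4) = Add(4, 4) = 8)
Function('G')(Y) = Mul(2, Y, Add(8, Y)) (Function('G')(Y) = Mul(Add(Y, Y), Add(Y, 8)) = Mul(Mul(2, Y), Add(8, Y)) = Mul(2, Y, Add(8, Y)))
Add(Function('G')(28), Mul(1538, 952)) = Add(Mul(2, 28, Add(8, 28)), Mul(1538, 952)) = Add(Mul(2, 28, 36), 1464176) = Add(2016, 1464176) = 1466192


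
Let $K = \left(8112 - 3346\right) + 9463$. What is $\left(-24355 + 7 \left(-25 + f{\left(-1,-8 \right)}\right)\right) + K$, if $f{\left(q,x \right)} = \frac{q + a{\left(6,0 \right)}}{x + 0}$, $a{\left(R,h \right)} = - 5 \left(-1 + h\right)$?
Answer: $- \frac{20609}{2} \approx -10305.0$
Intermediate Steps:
$a{\left(R,h \right)} = 5 - 5 h$
$K = 14229$ ($K = 4766 + 9463 = 14229$)
$f{\left(q,x \right)} = \frac{5 + q}{x}$ ($f{\left(q,x \right)} = \frac{q + \left(5 - 0\right)}{x + 0} = \frac{q + \left(5 + 0\right)}{x} = \frac{q + 5}{x} = \frac{5 + q}{x}$)
$\left(-24355 + 7 \left(-25 + f{\left(-1,-8 \right)}\right)\right) + K = \left(-24355 + 7 \left(-25 + \frac{5 - 1}{-8}\right)\right) + 14229 = \left(-24355 + 7 \left(-25 - \frac{1}{2}\right)\right) + 14229 = \left(-24355 + 7 \left(- \frac{51}{2}\right)\right) + 14229 = \left(-24355 - \frac{357}{2}\right) + 14229 = - \frac{49067}{2} + 14229 = - \frac{20609}{2}$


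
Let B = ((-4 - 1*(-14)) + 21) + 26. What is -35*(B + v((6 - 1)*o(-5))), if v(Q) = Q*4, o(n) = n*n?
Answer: -19495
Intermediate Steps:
o(n) = n**2
v(Q) = 4*Q
B = 57 (B = ((-4 + 14) + 21) + 26 = (10 + 21) + 26 = 31 + 26 = 57)
-35*(B + v((6 - 1)*o(-5))) = -35*(57 + 4*((6 - 1)*(-5)**2)) = -35*(57 + 4*(5*25)) = -35*(57 + 4*125) = -35*(57 + 500) = -35*557 = -19495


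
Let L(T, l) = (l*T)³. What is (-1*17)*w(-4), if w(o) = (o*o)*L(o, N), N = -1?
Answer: -17408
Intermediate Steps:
L(T, l) = T³*l³ (L(T, l) = (T*l)³ = T³*l³)
w(o) = -o⁵ (w(o) = (o*o)*(o³*(-1)³) = o²*(o³*(-1)) = o²*(-o³) = -o⁵)
(-1*17)*w(-4) = (-1*17)*(-1*(-4)⁵) = -(-17)*(-1024) = -17*1024 = -17408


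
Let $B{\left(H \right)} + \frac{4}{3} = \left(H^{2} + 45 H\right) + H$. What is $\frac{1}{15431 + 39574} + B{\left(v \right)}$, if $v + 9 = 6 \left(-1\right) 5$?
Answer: $- \frac{15089704}{55005} \approx -274.33$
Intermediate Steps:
$v = -39$ ($v = -9 + 6 \left(-1\right) 5 = -9 - 30 = -39$)
$B{\left(H \right)} = - \frac{4}{3} + H^{2} + 46 H$ ($B{\left(H \right)} = - \frac{4}{3} + \left(\left(H^{2} + 45 H\right) + H\right) = - \frac{4}{3} + \left(H^{2} + 46 H\right) = - \frac{4}{3} + H^{2} + 46 H$)
$\frac{1}{15431 + 39574} + B{\left(v \right)} = \frac{1}{15431 + 39574} + \left(- \frac{4}{3} + \left(-39\right)^{2} + 46 \left(-39\right)\right) = \frac{1}{55005} - \frac{823}{3} = - \frac{15089704}{55005}$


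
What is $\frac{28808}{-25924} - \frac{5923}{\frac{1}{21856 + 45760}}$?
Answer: $- \frac{2595572897410}{6481} \approx -4.0049 \cdot 10^{8}$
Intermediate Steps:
$\frac{28808}{-25924} - \frac{5923}{\frac{1}{21856 + 45760}} = 28808 \left(- \frac{1}{25924}\right) - \frac{5923}{\frac{1}{67616}} = - \frac{7202}{6481} - 5923 \frac{1}{\frac{1}{67616}} = - \frac{7202}{6481} - 400489568 = - \frac{2595572897410}{6481}$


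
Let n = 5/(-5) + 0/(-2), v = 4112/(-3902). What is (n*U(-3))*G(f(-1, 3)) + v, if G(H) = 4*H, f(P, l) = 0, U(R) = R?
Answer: -2056/1951 ≈ -1.0538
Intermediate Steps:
v = -2056/1951 (v = 4112*(-1/3902) = -2056/1951 ≈ -1.0538)
n = -1 (n = 5*(-⅕) + 0*(-½) = -1 + 0 = -1)
(n*U(-3))*G(f(-1, 3)) + v = (-1*(-3))*(4*0) - 2056/1951 = 3*0 - 2056/1951 = 0 - 2056/1951 = -2056/1951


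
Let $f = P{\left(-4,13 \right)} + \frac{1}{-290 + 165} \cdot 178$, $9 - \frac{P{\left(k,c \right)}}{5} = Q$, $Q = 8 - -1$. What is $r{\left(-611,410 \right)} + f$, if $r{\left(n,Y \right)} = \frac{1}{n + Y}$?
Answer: $- \frac{35903}{25125} \approx -1.429$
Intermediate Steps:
$r{\left(n,Y \right)} = \frac{1}{Y + n}$
$Q = 9$ ($Q = 8 + 1 = 9$)
$P{\left(k,c \right)} = 0$ ($P{\left(k,c \right)} = 45 - 45 = 0$)
$f = - \frac{178}{125}$ ($f = 0 + \frac{1}{-290 + 165} \cdot 178 = 0 + \frac{1}{-125} \cdot 178 = 0 - \frac{178}{125} = - \frac{178}{125} \approx -1.424$)
$r{\left(-611,410 \right)} + f = \frac{1}{410 - 611} - \frac{178}{125} = \frac{1}{-201} - \frac{178}{125} = - \frac{1}{201} - \frac{178}{125} = - \frac{35903}{25125}$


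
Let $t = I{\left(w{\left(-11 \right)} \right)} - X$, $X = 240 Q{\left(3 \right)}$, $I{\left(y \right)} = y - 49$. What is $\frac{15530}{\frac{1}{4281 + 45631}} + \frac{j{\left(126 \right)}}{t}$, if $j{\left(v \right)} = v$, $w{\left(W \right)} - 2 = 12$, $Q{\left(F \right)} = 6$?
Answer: $\frac{1143321705874}{1475} \approx 7.7513 \cdot 10^{8}$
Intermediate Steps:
$w{\left(W \right)} = 14$ ($w{\left(W \right)} = 2 + 12 = 14$)
$I{\left(y \right)} = -49 + y$
$X = 1440$ ($X = 240 \cdot 6 = 1440$)
$t = -1475$ ($t = \left(-49 + 14\right) - 1440 = -35 - 1440 = -1475$)
$\frac{15530}{\frac{1}{4281 + 45631}} + \frac{j{\left(126 \right)}}{t} = \frac{15530}{\frac{1}{4281 + 45631}} + \frac{126}{-1475} = \frac{15530}{\frac{1}{49912}} + 126 \left(- \frac{1}{1475}\right) = 15530 \frac{1}{\frac{1}{49912}} - \frac{126}{1475} = 15530 \cdot 49912 - \frac{126}{1475} = 775133360 - \frac{126}{1475} = \frac{1143321705874}{1475}$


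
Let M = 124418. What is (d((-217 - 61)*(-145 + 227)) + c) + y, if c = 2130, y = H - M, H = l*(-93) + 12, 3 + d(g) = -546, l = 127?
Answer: -134636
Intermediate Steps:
d(g) = -549 (d(g) = -3 - 546 = -549)
H = -11799 (H = 127*(-93) + 12 = -11811 + 12 = -11799)
y = -136217 (y = -11799 - 1*124418 = -11799 - 124418 = -136217)
(d((-217 - 61)*(-145 + 227)) + c) + y = (-549 + 2130) - 136217 = 1581 - 136217 = -134636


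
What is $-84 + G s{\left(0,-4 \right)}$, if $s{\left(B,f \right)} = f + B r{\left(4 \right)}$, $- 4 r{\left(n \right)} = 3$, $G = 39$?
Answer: $-240$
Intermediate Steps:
$r{\left(n \right)} = - \frac{3}{4}$ ($r{\left(n \right)} = \left(- \frac{1}{4}\right) 3 = - \frac{3}{4}$)
$s{\left(B,f \right)} = f - \frac{3 B}{4}$ ($s{\left(B,f \right)} = f + B \left(- \frac{3}{4}\right) = f - \frac{3 B}{4}$)
$-84 + G s{\left(0,-4 \right)} = -84 + 39 \left(-4 - 0\right) = -84 + 39 \left(-4 + 0\right) = -84 + 39 \left(-4\right) = -84 - 156 = -240$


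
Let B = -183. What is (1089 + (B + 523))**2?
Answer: 2042041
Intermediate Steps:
(1089 + (B + 523))**2 = (1089 + (-183 + 523))**2 = (1089 + 340)**2 = 1429**2 = 2042041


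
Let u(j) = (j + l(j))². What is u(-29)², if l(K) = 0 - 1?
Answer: 810000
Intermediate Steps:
l(K) = -1
u(j) = (-1 + j)² (u(j) = (j - 1)² = (-1 + j)²)
u(-29)² = ((-1 - 29)²)² = ((-30)²)² = 900² = 810000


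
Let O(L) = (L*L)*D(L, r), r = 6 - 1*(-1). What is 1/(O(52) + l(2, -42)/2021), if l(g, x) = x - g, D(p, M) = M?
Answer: 2021/38253444 ≈ 5.2832e-5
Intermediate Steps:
r = 7 (r = 6 + 1 = 7)
O(L) = 7*L**2 (O(L) = (L*L)*7 = L**2*7 = 7*L**2)
1/(O(52) + l(2, -42)/2021) = 1/(7*52**2 + (-42 - 1*2)/2021) = 1/(7*2704 + (-42 - 2)*(1/2021)) = 1/(18928 - 44*1/2021) = 1/(18928 - 44/2021) = 1/(38253444/2021) = 2021/38253444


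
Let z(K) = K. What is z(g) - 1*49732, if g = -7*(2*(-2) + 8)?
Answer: -49760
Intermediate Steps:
g = -28 (g = -7*(-4 + 8) = -7*4 = -28)
z(g) - 1*49732 = -28 - 1*49732 = -28 - 49732 = -49760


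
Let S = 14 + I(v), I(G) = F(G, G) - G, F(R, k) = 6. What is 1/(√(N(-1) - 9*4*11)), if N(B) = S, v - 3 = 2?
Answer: -I*√381/381 ≈ -0.051232*I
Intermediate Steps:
v = 5 (v = 3 + 2 = 5)
I(G) = 6 - G
S = 15 (S = 14 + (6 - 1*5) = 14 + (6 - 5) = 14 + 1 = 15)
N(B) = 15
1/(√(N(-1) - 9*4*11)) = 1/(√(15 - 9*4*11)) = 1/(√(15 - 36*11)) = 1/(√(15 - 396)) = 1/(√(-381)) = 1/(I*√381) = -I*√381/381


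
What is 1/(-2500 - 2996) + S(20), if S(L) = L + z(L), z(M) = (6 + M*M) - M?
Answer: 2231375/5496 ≈ 406.00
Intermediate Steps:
z(M) = 6 + M² - M (z(M) = (6 + M²) - M = 6 + M² - M)
S(L) = 6 + L² (S(L) = L + (6 + L² - L) = 6 + L²)
1/(-2500 - 2996) + S(20) = 1/(-2500 - 2996) + (6 + 20²) = 1/(-5496) + (6 + 400) = -1/5496 + 406 = 2231375/5496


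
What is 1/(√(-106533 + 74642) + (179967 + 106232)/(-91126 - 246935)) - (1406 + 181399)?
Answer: -666278978996471963799/3644752489810012 - 114285239721*I*√31891/3644752489810012 ≈ -1.8281e+5 - 0.0055996*I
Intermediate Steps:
1/(√(-106533 + 74642) + (179967 + 106232)/(-91126 - 246935)) - (1406 + 181399) = 1/(√(-31891) + 286199/(-338061)) - 1*182805 = 1/(I*√31891 + 286199*(-1/338061)) - 182805 = 1/(I*√31891 - 286199/338061) - 182805 = 1/(-286199/338061 + I*√31891) - 182805 = -182805 + 1/(-286199/338061 + I*√31891)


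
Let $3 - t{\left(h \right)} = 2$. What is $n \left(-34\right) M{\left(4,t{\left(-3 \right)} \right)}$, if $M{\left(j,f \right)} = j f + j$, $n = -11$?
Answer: $2992$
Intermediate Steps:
$t{\left(h \right)} = 1$ ($t{\left(h \right)} = 3 - 2 = 1$)
$M{\left(j,f \right)} = j + f j$ ($M{\left(j,f \right)} = f j + j = j + f j$)
$n \left(-34\right) M{\left(4,t{\left(-3 \right)} \right)} = \left(-11\right) \left(-34\right) 4 \left(1 + 1\right) = 374 \cdot 4 \cdot 2 = 374 \cdot 8 = 2992$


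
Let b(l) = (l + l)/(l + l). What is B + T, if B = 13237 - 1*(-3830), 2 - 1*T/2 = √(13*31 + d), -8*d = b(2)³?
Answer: 17071 - √6446/2 ≈ 17031.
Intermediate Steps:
b(l) = 1 (b(l) = (2*l)/((2*l)) = (2*l)*(1/(2*l)) = 1)
d = -⅛ (d = -⅛*1³ = -⅛*1 = -⅛ ≈ -0.12500)
T = 4 - √6446/2 (T = 4 - 2*√(13*31 - ⅛) = 4 - 2*√(403 - ⅛) = 4 - √6446/2 ≈ -36.143)
B = 17067 (B = 13237 + 3830 = 17067)
B + T = 17067 + (4 - √6446/2) = 17071 - √6446/2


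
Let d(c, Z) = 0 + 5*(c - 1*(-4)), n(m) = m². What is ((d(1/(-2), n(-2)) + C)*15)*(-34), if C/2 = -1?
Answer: -7905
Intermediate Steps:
C = -2 (C = 2*(-1) = -2)
d(c, Z) = 20 + 5*c (d(c, Z) = 0 + 5*(c + 4) = 0 + 5*(4 + c) = 0 + (20 + 5*c) = 20 + 5*c)
((d(1/(-2), n(-2)) + C)*15)*(-34) = (((20 + 5/(-2)) - 2)*15)*(-34) = (((20 + 5*(-½)) - 2)*15)*(-34) = (((20 - 5/2) - 2)*15)*(-34) = ((35/2 - 2)*15)*(-34) = ((31/2)*15)*(-34) = (465/2)*(-34) = -7905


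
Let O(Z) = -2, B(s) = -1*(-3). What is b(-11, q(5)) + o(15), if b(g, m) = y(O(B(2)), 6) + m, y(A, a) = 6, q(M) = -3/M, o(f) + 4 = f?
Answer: 82/5 ≈ 16.400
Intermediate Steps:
o(f) = -4 + f
B(s) = 3
b(g, m) = 6 + m
b(-11, q(5)) + o(15) = (6 - 3/5) + (-4 + 15) = (6 - 3*1/5) + 11 = (6 - 3/5) + 11 = 27/5 + 11 = 82/5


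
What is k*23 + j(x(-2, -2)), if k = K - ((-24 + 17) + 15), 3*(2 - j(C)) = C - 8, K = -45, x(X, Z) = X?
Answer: -3641/3 ≈ -1213.7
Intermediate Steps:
j(C) = 14/3 - C/3 (j(C) = 2 - (C - 8)/3 = 2 - (-8 + C)/3 = 2 + (8/3 - C/3) = 14/3 - C/3)
k = -53 (k = -45 - ((-24 + 17) + 15) = -45 - (-7 + 15) = -45 - 1*8 = -45 - 8 = -53)
k*23 + j(x(-2, -2)) = -53*23 + (14/3 - ⅓*(-2)) = -1219 + (14/3 + ⅔) = -1219 + 16/3 = -3641/3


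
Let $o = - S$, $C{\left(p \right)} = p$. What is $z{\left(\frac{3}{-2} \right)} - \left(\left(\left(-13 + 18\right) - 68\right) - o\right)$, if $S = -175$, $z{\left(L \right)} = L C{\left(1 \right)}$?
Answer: $\frac{473}{2} \approx 236.5$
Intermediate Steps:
$z{\left(L \right)} = L$ ($z{\left(L \right)} = L 1 = L$)
$o = 175$ ($o = \left(-1\right) \left(-175\right) = 175$)
$z{\left(\frac{3}{-2} \right)} - \left(\left(\left(-13 + 18\right) - 68\right) - o\right) = \frac{3}{-2} - \left(\left(\left(-13 + 18\right) - 68\right) - 175\right) = 3 \left(- \frac{1}{2}\right) - \left(\left(5 - 68\right) - 175\right) = - \frac{3}{2} - \left(-63 - 175\right) = - \frac{3}{2} - -238 = - \frac{3}{2} + 238 = \frac{473}{2}$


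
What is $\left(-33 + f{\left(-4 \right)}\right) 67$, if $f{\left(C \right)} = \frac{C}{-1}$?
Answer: $-1943$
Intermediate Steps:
$f{\left(C \right)} = - C$ ($f{\left(C \right)} = C \left(-1\right) = - C$)
$\left(-33 + f{\left(-4 \right)}\right) 67 = \left(-33 - -4\right) 67 = \left(-33 + 4\right) 67 = \left(-29\right) 67 = -1943$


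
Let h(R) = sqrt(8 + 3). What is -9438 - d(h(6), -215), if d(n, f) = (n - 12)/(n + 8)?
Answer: -500107/53 - 20*sqrt(11)/53 ≈ -9437.2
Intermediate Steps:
h(R) = sqrt(11)
d(n, f) = (-12 + n)/(8 + n)
-9438 - d(h(6), -215) = -9438 - (-12 + sqrt(11))/(8 + sqrt(11))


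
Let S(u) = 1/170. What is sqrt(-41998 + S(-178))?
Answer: I*sqrt(1213742030)/170 ≈ 204.93*I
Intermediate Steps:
S(u) = 1/170
sqrt(-41998 + S(-178)) = sqrt(-41998 + 1/170) = sqrt(-7139659/170) = I*sqrt(1213742030)/170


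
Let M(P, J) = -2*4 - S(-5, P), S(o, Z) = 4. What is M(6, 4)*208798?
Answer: -2505576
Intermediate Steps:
M(P, J) = -12 (M(P, J) = -2*4 - 1*4 = -8 - 4 = -12)
M(6, 4)*208798 = -12*208798 = -2505576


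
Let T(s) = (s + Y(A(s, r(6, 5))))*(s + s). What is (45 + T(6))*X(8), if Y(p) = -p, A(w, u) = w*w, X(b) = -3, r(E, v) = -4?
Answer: 945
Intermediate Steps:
A(w, u) = w²
T(s) = 2*s*(s - s²) (T(s) = (s - s²)*(s + s) = (s - s²)*(2*s) = 2*s*(s - s²))
(45 + T(6))*X(8) = (45 + 2*6²*(1 - 1*6))*(-3) = (45 + 2*36*(1 - 6))*(-3) = (45 + 2*36*(-5))*(-3) = (45 - 360)*(-3) = -315*(-3) = 945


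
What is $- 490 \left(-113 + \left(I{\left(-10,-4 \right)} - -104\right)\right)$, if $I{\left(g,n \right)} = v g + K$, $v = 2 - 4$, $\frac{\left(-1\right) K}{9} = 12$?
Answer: $47530$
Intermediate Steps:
$K = -108$ ($K = \left(-9\right) 12 = -108$)
$v = -2$ ($v = 2 - 4 = -2$)
$I{\left(g,n \right)} = -108 - 2 g$ ($I{\left(g,n \right)} = - 2 g - 108 = -108 - 2 g$)
$- 490 \left(-113 + \left(I{\left(-10,-4 \right)} - -104\right)\right) = - 490 \left(-113 - -16\right) = - 490 \left(-113 + \left(\left(-108 + 20\right) + 104\right)\right) = - 490 \left(-113 + \left(-88 + 104\right)\right) = - 490 \left(-113 + 16\right) = \left(-490\right) \left(-97\right) = 47530$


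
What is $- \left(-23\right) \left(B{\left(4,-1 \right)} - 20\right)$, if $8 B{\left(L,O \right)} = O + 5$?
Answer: $- \frac{897}{2} \approx -448.5$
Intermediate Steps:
$B{\left(L,O \right)} = \frac{5}{8} + \frac{O}{8}$ ($B{\left(L,O \right)} = \frac{O + 5}{8} = \frac{5 + O}{8} = \frac{5}{8} + \frac{O}{8}$)
$- \left(-23\right) \left(B{\left(4,-1 \right)} - 20\right) = - \left(-23\right) \left(\left(\frac{5}{8} + \frac{1}{8} \left(-1\right)\right) - 20\right) = - \left(-23\right) \left(\left(\frac{5}{8} - \frac{1}{8}\right) - 20\right) = - \left(-23\right) \left(\frac{1}{2} - 20\right) = - \frac{\left(-23\right) \left(-39\right)}{2} = \left(-1\right) \frac{897}{2} = - \frac{897}{2}$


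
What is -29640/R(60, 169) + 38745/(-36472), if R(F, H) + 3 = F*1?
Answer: -19004185/36472 ≈ -521.06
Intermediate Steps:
R(F, H) = -3 + F (R(F, H) = -3 + F*1 = -3 + F)
-29640/R(60, 169) + 38745/(-36472) = -29640/(-3 + 60) + 38745/(-36472) = -29640/57 + 38745*(-1/36472) = -29640*1/57 - 38745/36472 = -520 - 38745/36472 = -19004185/36472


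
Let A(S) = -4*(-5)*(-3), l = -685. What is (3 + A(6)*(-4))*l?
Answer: -166455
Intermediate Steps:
A(S) = -60 (A(S) = 20*(-3) = -60)
(3 + A(6)*(-4))*l = (3 - 60*(-4))*(-685) = (3 + 240)*(-685) = 243*(-685) = -166455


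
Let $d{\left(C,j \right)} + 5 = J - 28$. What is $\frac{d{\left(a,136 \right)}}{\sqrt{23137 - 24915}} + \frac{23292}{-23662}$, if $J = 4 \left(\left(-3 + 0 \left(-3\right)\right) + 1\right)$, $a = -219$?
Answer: $- \frac{11646}{11831} + \frac{41 i \sqrt{1778}}{1778} \approx -0.98436 + 0.97234 i$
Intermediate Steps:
$J = -8$ ($J = 4 \left(\left(-3 + 0\right) + 1\right) = 4 \left(-3 + 1\right) = 4 \left(-2\right) = -8$)
$d{\left(C,j \right)} = -41$ ($d{\left(C,j \right)} = -5 - 36 = -41$)
$\frac{d{\left(a,136 \right)}}{\sqrt{23137 - 24915}} + \frac{23292}{-23662} = - \frac{41}{\sqrt{23137 - 24915}} + \frac{23292}{-23662} = - \frac{41}{\sqrt{-1778}} + 23292 \left(- \frac{1}{23662}\right) = - \frac{41}{i \sqrt{1778}} - \frac{11646}{11831} = - 41 \left(- \frac{i \sqrt{1778}}{1778}\right) - \frac{11646}{11831} = \frac{41 i \sqrt{1778}}{1778} - \frac{11646}{11831} = - \frac{11646}{11831} + \frac{41 i \sqrt{1778}}{1778}$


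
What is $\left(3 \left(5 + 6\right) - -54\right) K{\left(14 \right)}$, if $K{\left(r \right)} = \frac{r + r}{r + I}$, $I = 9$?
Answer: $\frac{2436}{23} \approx 105.91$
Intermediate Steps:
$K{\left(r \right)} = \frac{2 r}{9 + r}$ ($K{\left(r \right)} = \frac{r + r}{r + 9} = \frac{2 r}{9 + r}$)
$\left(3 \left(5 + 6\right) - -54\right) K{\left(14 \right)} = \left(3 \left(5 + 6\right) - -54\right) 2 \cdot 14 \frac{1}{9 + 14} = \left(3 \cdot 11 + 54\right) 2 \cdot 14 \cdot \frac{1}{23} = \left(33 + 54\right) 2 \cdot 14 \cdot \frac{1}{23} = 87 \cdot \frac{28}{23} = \frac{2436}{23}$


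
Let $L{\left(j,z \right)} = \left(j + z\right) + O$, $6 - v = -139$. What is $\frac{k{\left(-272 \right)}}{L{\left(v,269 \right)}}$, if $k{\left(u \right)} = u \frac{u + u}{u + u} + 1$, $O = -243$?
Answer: $- \frac{271}{171} \approx -1.5848$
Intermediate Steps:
$v = 145$ ($v = 6 - -139 = 6 + 139 = 145$)
$k{\left(u \right)} = 1 + u$ ($k{\left(u \right)} = u \frac{2 u}{2 u} + 1 = u 2 u \frac{1}{2 u} + 1 = u 1 + 1 = u + 1 = 1 + u$)
$L{\left(j,z \right)} = -243 + j + z$ ($L{\left(j,z \right)} = \left(j + z\right) - 243 = -243 + j + z$)
$\frac{k{\left(-272 \right)}}{L{\left(v,269 \right)}} = \frac{1 - 272}{-243 + 145 + 269} = - \frac{271}{171}$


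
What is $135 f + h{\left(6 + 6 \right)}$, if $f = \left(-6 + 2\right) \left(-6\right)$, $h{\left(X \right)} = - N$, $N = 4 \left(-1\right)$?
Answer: $3244$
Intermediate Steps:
$N = -4$
$h{\left(X \right)} = 4$ ($h{\left(X \right)} = \left(-1\right) \left(-4\right) = 4$)
$f = 24$ ($f = \left(-4\right) \left(-6\right) = 24$)
$135 f + h{\left(6 + 6 \right)} = 135 \cdot 24 + 4 = 3240 + 4 = 3244$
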